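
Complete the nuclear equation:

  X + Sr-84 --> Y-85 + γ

Conserve mass number: A + 84 = 85 + 0, so A = 1.
Conserve atomic number: Z + 38 = 39 + 0, so Z = 1.
A = 1 and Z = 1 is H-1 — a proton.

proton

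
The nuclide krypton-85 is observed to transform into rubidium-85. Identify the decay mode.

beta-minus decay

ΔA = 85 − 85 = 0; ΔZ = 37 − 36 = +1.
A is unchanged and Z rises by 1 — a neutron has become a proton (β⁻ decay).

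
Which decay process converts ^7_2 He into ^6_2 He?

ΔA = 6 − 7 = -1; ΔZ = 2 − 2 = +0.
A drops by 1 with Z unchanged — a neutron was emitted.

neutron emission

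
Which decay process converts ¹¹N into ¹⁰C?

ΔA = 10 − 11 = -1; ΔZ = 6 − 7 = -1.
A drops by 1 and Z drops by 1 — a proton was emitted.

proton emission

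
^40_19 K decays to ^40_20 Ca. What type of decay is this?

beta-minus decay

ΔA = 40 − 40 = 0; ΔZ = 20 − 19 = +1.
A is unchanged and Z rises by 1 — a neutron has become a proton (β⁻ decay).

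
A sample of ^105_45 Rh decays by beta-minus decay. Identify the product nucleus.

Beta-minus decay: mass number changes by +0, atomic number by +1.
A: 105 = 105; Z: 45 + 1 = 46.
Z = 46 is palladium, so the daughter is ^105_46 Pd.

Pd-105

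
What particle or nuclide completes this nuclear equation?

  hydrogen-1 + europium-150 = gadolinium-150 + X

neutron

Conserve mass number: 1 + 150 = 150 + A, so A = 1.
Conserve atomic number: 1 + 63 = 64 + Z, so Z = 0.
A = 1 and Z = 0 is neutron — a neutron.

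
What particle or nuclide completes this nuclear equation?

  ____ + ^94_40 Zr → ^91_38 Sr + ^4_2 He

Conserve mass number: A + 94 = 91 + 4, so A = 1.
Conserve atomic number: Z + 40 = 38 + 2, so Z = 0.
A = 1 and Z = 0 is ^1_0 n — a neutron.

neutron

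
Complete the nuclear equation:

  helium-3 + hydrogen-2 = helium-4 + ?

proton

Conserve mass number: 3 + 2 = 4 + A, so A = 1.
Conserve atomic number: 2 + 1 = 2 + Z, so Z = 1.
A = 1 and Z = 1 is hydrogen-1 — a proton.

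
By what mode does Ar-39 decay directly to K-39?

ΔA = 39 − 39 = 0; ΔZ = 19 − 18 = +1.
A is unchanged and Z rises by 1 — a neutron has become a proton (β⁻ decay).

beta-minus decay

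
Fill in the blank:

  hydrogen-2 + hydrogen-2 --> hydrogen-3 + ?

Conserve mass number: 2 + 2 = 3 + A, so A = 1.
Conserve atomic number: 1 + 1 = 1 + Z, so Z = 1.
A = 1 and Z = 1 is hydrogen-1 — a proton.

proton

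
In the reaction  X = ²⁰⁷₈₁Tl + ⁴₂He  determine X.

Conserve mass number: A = 207 + 4, so A = 211.
Conserve atomic number: Z = 81 + 2, so Z = 83.
Z = 83 is bismuth, so the species is ²¹¹₈₃Bi.

Bi-211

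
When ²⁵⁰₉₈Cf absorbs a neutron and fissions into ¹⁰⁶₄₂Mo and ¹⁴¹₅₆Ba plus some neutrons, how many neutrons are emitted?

Conserve mass number: 251 = 106 + 141 + k, so k = 251 − 247 = 4.
Check atomic number: 98 = 42 + 56 + 0 = 98. ✓

4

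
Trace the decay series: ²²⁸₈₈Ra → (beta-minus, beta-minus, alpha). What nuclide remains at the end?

Ra-224

Start: (A, Z) = (228, 88).
After β⁻: (228, 89).
After β⁻: (228, 90).
After α: (224, 88).
Z = 88 is radium.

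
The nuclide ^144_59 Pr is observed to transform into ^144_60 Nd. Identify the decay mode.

ΔA = 144 − 144 = 0; ΔZ = 60 − 59 = +1.
A is unchanged and Z rises by 1 — a neutron has become a proton (β⁻ decay).

beta-minus decay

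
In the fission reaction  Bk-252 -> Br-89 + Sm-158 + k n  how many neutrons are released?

5

Conserve mass number: 252 = 89 + 158 + k, so k = 252 − 247 = 5.
Check atomic number: 97 = 35 + 62 + 0 = 97. ✓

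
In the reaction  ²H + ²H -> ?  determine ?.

He-4

Conserve mass number: 2 + 2 = A, so A = 4.
Conserve atomic number: 1 + 1 = Z, so Z = 2.
A = 4 and Z = 2 is ⁴He — an alpha particle.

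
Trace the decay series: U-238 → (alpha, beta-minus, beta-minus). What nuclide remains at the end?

Start: (A, Z) = (238, 92).
After α: (234, 90).
After β⁻: (234, 91).
After β⁻: (234, 92).
Z = 92 is uranium.

U-234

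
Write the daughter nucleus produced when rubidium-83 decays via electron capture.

Electron capture: mass number changes by +0, atomic number by -1.
A: 83 = 83; Z: 37 − 1 = 36.
Z = 36 is krypton, so the daughter is krypton-83.

Kr-83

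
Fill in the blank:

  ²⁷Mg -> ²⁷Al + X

Conserve mass number: 27 = 27 + A, so A = 0.
Conserve atomic number: 12 = 13 + Z, so Z = -1.
A = 0 and Z = -1 is e⁻ — a beta-minus particle.

beta-minus particle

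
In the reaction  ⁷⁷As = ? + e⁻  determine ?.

Se-77

Conserve mass number: 77 = A + 0, so A = 77.
Conserve atomic number: 33 = Z − 1, so Z = 34.
Z = 34 is selenium, so the species is ⁷⁷Se.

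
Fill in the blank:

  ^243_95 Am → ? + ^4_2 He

Conserve mass number: 243 = A + 4, so A = 239.
Conserve atomic number: 95 = Z + 2, so Z = 93.
Z = 93 is neptunium, so the species is ^239_93 Np.

Np-239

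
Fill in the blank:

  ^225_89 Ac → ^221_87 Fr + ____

alpha particle

Conserve mass number: 225 = 221 + A, so A = 4.
Conserve atomic number: 89 = 87 + Z, so Z = 2.
A = 4 and Z = 2 is ^4_2 He — an alpha particle.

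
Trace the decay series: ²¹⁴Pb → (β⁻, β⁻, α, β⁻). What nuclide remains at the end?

Bi-210

Start: (A, Z) = (214, 82).
After β⁻: (214, 83).
After β⁻: (214, 84).
After α: (210, 82).
After β⁻: (210, 83).
Z = 83 is bismuth.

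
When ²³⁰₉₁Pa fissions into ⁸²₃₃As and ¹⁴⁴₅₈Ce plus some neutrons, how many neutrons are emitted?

Conserve mass number: 230 = 82 + 144 + k, so k = 230 − 226 = 4.
Check atomic number: 91 = 33 + 58 + 0 = 91. ✓

4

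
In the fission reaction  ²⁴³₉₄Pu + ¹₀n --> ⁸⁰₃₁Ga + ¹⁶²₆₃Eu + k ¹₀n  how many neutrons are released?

2

Conserve mass number: 244 = 80 + 162 + k, so k = 244 − 242 = 2.
Check atomic number: 94 = 31 + 63 + 0 = 94. ✓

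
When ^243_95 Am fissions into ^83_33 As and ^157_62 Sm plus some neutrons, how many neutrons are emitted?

Conserve mass number: 243 = 83 + 157 + k, so k = 243 − 240 = 3.
Check atomic number: 95 = 33 + 62 + 0 = 95. ✓

3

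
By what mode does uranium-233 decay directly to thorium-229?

ΔA = 229 − 233 = -4; ΔZ = 90 − 92 = -2.
A drops by 4 and Z drops by 2 — the signature of alpha emission.

alpha decay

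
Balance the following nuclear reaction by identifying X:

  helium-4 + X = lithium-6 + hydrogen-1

He-3

Conserve mass number: 4 + A = 6 + 1, so A = 3.
Conserve atomic number: 2 + Z = 3 + 1, so Z = 2.
Z = 2 is helium, so the species is helium-3.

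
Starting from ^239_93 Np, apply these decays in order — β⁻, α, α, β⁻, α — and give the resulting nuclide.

Start: (A, Z) = (239, 93).
After β⁻: (239, 94).
After α: (235, 92).
After α: (231, 90).
After β⁻: (231, 91).
After α: (227, 89).
Z = 89 is actinium.

Ac-227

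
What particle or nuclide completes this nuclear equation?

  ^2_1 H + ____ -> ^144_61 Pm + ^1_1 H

Conserve mass number: 2 + A = 144 + 1, so A = 143.
Conserve atomic number: 1 + Z = 61 + 1, so Z = 61.
Z = 61 is promethium, so the species is ^143_61 Pm.

Pm-143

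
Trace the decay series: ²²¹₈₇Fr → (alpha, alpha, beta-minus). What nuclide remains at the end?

Start: (A, Z) = (221, 87).
After α: (217, 85).
After α: (213, 83).
After β⁻: (213, 84).
Z = 84 is polonium.

Po-213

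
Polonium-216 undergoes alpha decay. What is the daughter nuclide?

Pb-212

Alpha decay: mass number changes by -4, atomic number by -2.
A: 216 − 4 = 212; Z: 84 − 2 = 82.
Z = 82 is lead, so the daughter is lead-212.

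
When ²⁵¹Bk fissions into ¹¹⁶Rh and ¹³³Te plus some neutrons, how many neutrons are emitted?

2

Conserve mass number: 251 = 116 + 133 + k, so k = 251 − 249 = 2.
Check atomic number: 97 = 45 + 52 + 0 = 97. ✓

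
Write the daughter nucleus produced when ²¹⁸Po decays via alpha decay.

Pb-214

Alpha decay: mass number changes by -4, atomic number by -2.
A: 218 − 4 = 214; Z: 84 − 2 = 82.
Z = 82 is lead, so the daughter is ²¹⁴Pb.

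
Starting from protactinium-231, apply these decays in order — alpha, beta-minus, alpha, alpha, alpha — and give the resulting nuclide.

Po-215

Start: (A, Z) = (231, 91).
After α: (227, 89).
After β⁻: (227, 90).
After α: (223, 88).
After α: (219, 86).
After α: (215, 84).
Z = 84 is polonium.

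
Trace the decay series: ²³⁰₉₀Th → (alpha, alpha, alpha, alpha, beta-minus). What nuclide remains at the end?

Start: (A, Z) = (230, 90).
After α: (226, 88).
After α: (222, 86).
After α: (218, 84).
After α: (214, 82).
After β⁻: (214, 83).
Z = 83 is bismuth.

Bi-214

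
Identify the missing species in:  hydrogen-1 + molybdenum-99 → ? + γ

Conserve mass number: 1 + 99 = A + 0, so A = 100.
Conserve atomic number: 1 + 42 = Z + 0, so Z = 43.
Z = 43 is technetium, so the species is technetium-100.

Tc-100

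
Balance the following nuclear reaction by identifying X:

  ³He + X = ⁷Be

Conserve mass number: 3 + A = 7, so A = 4.
Conserve atomic number: 2 + Z = 4, so Z = 2.
A = 4 and Z = 2 is ⁴He — an alpha particle.

alpha particle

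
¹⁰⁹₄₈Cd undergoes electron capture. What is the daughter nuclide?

Ag-109

Electron capture: mass number changes by +0, atomic number by -1.
A: 109 = 109; Z: 48 − 1 = 47.
Z = 47 is silver, so the daughter is ¹⁰⁹₄₇Ag.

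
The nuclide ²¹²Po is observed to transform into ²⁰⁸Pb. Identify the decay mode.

alpha decay

ΔA = 208 − 212 = -4; ΔZ = 82 − 84 = -2.
A drops by 4 and Z drops by 2 — the signature of alpha emission.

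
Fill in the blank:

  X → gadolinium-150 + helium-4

Conserve mass number: A = 150 + 4, so A = 154.
Conserve atomic number: Z = 64 + 2, so Z = 66.
Z = 66 is dysprosium, so the species is dysprosium-154.

Dy-154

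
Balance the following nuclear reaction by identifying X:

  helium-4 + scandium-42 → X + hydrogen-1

Conserve mass number: 4 + 42 = A + 1, so A = 45.
Conserve atomic number: 2 + 21 = Z + 1, so Z = 22.
Z = 22 is titanium, so the species is titanium-45.

Ti-45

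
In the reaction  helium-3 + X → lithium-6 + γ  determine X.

triton

Conserve mass number: 3 + A = 6 + 0, so A = 3.
Conserve atomic number: 2 + Z = 3 + 0, so Z = 1.
A = 3 and Z = 1 is hydrogen-3 — a triton.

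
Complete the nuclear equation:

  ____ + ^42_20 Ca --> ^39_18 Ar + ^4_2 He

Conserve mass number: A + 42 = 39 + 4, so A = 1.
Conserve atomic number: Z + 20 = 18 + 2, so Z = 0.
A = 1 and Z = 0 is ^1_0 n — a neutron.

neutron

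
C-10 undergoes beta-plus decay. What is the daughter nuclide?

B-10

Beta-plus decay: mass number changes by +0, atomic number by -1.
A: 10 = 10; Z: 6 − 1 = 5.
Z = 5 is boron, so the daughter is B-10.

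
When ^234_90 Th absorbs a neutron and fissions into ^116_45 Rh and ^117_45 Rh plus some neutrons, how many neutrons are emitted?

Conserve mass number: 235 = 116 + 117 + k, so k = 235 − 233 = 2.
Check atomic number: 90 = 45 + 45 + 0 = 90. ✓

2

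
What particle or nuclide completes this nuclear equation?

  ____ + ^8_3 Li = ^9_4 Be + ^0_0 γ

Conserve mass number: A + 8 = 9 + 0, so A = 1.
Conserve atomic number: Z + 3 = 4 + 0, so Z = 1.
A = 1 and Z = 1 is ^1_1 H — a proton.

proton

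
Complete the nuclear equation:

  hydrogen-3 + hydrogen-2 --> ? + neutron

Conserve mass number: 3 + 2 = A + 1, so A = 4.
Conserve atomic number: 1 + 1 = Z + 0, so Z = 2.
A = 4 and Z = 2 is helium-4 — an alpha particle.

He-4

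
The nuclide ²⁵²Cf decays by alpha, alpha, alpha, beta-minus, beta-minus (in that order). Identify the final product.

Pu-240

Start: (A, Z) = (252, 98).
After α: (248, 96).
After α: (244, 94).
After α: (240, 92).
After β⁻: (240, 93).
After β⁻: (240, 94).
Z = 94 is plutonium.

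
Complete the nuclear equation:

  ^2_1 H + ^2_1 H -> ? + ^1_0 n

He-3

Conserve mass number: 2 + 2 = A + 1, so A = 3.
Conserve atomic number: 1 + 1 = Z + 0, so Z = 2.
Z = 2 is helium, so the species is ^3_2 He.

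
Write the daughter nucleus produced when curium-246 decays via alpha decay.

Alpha decay: mass number changes by -4, atomic number by -2.
A: 246 − 4 = 242; Z: 96 − 2 = 94.
Z = 94 is plutonium, so the daughter is plutonium-242.

Pu-242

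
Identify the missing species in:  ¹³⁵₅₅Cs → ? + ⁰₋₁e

Conserve mass number: 135 = A + 0, so A = 135.
Conserve atomic number: 55 = Z − 1, so Z = 56.
Z = 56 is barium, so the species is ¹³⁵₅₆Ba.

Ba-135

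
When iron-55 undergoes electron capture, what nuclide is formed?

Electron capture: mass number changes by +0, atomic number by -1.
A: 55 = 55; Z: 26 − 1 = 25.
Z = 25 is manganese, so the daughter is manganese-55.

Mn-55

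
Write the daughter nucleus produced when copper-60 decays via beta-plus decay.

Beta-plus decay: mass number changes by +0, atomic number by -1.
A: 60 = 60; Z: 29 − 1 = 28.
Z = 28 is nickel, so the daughter is nickel-60.

Ni-60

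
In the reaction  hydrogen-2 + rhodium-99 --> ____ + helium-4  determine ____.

Ru-97

Conserve mass number: 2 + 99 = A + 4, so A = 97.
Conserve atomic number: 1 + 45 = Z + 2, so Z = 44.
Z = 44 is ruthenium, so the species is ruthenium-97.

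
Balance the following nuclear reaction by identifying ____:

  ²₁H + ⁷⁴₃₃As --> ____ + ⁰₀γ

Se-76

Conserve mass number: 2 + 74 = A + 0, so A = 76.
Conserve atomic number: 1 + 33 = Z + 0, so Z = 34.
Z = 34 is selenium, so the species is ⁷⁶₃₄Se.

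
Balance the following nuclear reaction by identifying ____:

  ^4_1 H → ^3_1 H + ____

Conserve mass number: 4 = 3 + A, so A = 1.
Conserve atomic number: 1 = 1 + Z, so Z = 0.
A = 1 and Z = 0 is ^1_0 n — a neutron.

neutron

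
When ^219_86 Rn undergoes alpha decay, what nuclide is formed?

Alpha decay: mass number changes by -4, atomic number by -2.
A: 219 − 4 = 215; Z: 86 − 2 = 84.
Z = 84 is polonium, so the daughter is ^215_84 Po.

Po-215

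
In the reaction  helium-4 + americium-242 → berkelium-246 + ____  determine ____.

gamma ray

Conserve mass number: 4 + 242 = 246 + A, so A = 0.
Conserve atomic number: 2 + 95 = 97 + Z, so Z = 0.
A = 0 and Z = 0 is γ — a gamma ray.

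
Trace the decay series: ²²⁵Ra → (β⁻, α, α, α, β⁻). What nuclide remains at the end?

Po-213

Start: (A, Z) = (225, 88).
After β⁻: (225, 89).
After α: (221, 87).
After α: (217, 85).
After α: (213, 83).
After β⁻: (213, 84).
Z = 84 is polonium.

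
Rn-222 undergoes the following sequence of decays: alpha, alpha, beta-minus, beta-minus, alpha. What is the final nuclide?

Start: (A, Z) = (222, 86).
After α: (218, 84).
After α: (214, 82).
After β⁻: (214, 83).
After β⁻: (214, 84).
After α: (210, 82).
Z = 82 is lead.

Pb-210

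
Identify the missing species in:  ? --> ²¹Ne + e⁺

Na-21

Conserve mass number: A = 21 + 0, so A = 21.
Conserve atomic number: Z = 10 + 1, so Z = 11.
Z = 11 is sodium, so the species is ²¹Na.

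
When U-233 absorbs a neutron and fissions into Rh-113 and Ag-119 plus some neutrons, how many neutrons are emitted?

2

Conserve mass number: 234 = 113 + 119 + k, so k = 234 − 232 = 2.
Check atomic number: 92 = 45 + 47 + 0 = 92. ✓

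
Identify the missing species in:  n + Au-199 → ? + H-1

Pt-199

Conserve mass number: 1 + 199 = A + 1, so A = 199.
Conserve atomic number: 0 + 79 = Z + 1, so Z = 78.
Z = 78 is platinum, so the species is Pt-199.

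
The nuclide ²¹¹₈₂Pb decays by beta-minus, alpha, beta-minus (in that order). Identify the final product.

Start: (A, Z) = (211, 82).
After β⁻: (211, 83).
After α: (207, 81).
After β⁻: (207, 82).
Z = 82 is lead.

Pb-207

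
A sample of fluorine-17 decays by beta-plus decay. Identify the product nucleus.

Beta-plus decay: mass number changes by +0, atomic number by -1.
A: 17 = 17; Z: 9 − 1 = 8.
Z = 8 is oxygen, so the daughter is oxygen-17.

O-17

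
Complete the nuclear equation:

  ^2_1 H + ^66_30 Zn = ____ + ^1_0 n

Ga-67

Conserve mass number: 2 + 66 = A + 1, so A = 67.
Conserve atomic number: 1 + 30 = Z + 0, so Z = 31.
Z = 31 is gallium, so the species is ^67_31 Ga.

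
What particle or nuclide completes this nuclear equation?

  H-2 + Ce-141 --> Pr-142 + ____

Conserve mass number: 2 + 141 = 142 + A, so A = 1.
Conserve atomic number: 1 + 58 = 59 + Z, so Z = 0.
A = 1 and Z = 0 is n — a neutron.

neutron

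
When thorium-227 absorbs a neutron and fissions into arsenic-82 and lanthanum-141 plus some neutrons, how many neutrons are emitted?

Conserve mass number: 228 = 82 + 141 + k, so k = 228 − 223 = 5.
Check atomic number: 90 = 33 + 57 + 0 = 90. ✓

5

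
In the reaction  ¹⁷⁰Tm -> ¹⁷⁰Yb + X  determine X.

Conserve mass number: 170 = 170 + A, so A = 0.
Conserve atomic number: 69 = 70 + Z, so Z = -1.
A = 0 and Z = -1 is e⁻ — a beta-minus particle.

beta-minus particle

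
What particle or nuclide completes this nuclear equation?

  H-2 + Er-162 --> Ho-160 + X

alpha particle

Conserve mass number: 2 + 162 = 160 + A, so A = 4.
Conserve atomic number: 1 + 68 = 67 + Z, so Z = 2.
A = 4 and Z = 2 is He-4 — an alpha particle.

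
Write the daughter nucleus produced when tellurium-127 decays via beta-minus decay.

Beta-minus decay: mass number changes by +0, atomic number by +1.
A: 127 = 127; Z: 52 + 1 = 53.
Z = 53 is iodine, so the daughter is iodine-127.

I-127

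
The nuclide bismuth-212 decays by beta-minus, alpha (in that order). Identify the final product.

Start: (A, Z) = (212, 83).
After β⁻: (212, 84).
After α: (208, 82).
Z = 82 is lead.

Pb-208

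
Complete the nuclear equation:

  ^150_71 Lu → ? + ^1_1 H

Conserve mass number: 150 = A + 1, so A = 149.
Conserve atomic number: 71 = Z + 1, so Z = 70.
Z = 70 is ytterbium, so the species is ^149_70 Yb.

Yb-149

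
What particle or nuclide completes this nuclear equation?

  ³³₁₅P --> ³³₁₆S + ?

Conserve mass number: 33 = 33 + A, so A = 0.
Conserve atomic number: 15 = 16 + Z, so Z = -1.
A = 0 and Z = -1 is ⁰₋₁e — a beta-minus particle.

beta-minus particle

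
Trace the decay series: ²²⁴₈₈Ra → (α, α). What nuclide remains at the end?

Po-216

Start: (A, Z) = (224, 88).
After α: (220, 86).
After α: (216, 84).
Z = 84 is polonium.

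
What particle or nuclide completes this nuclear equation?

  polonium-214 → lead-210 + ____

alpha particle

Conserve mass number: 214 = 210 + A, so A = 4.
Conserve atomic number: 84 = 82 + Z, so Z = 2.
A = 4 and Z = 2 is helium-4 — an alpha particle.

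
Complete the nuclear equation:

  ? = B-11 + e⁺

Conserve mass number: A = 11 + 0, so A = 11.
Conserve atomic number: Z = 5 + 1, so Z = 6.
Z = 6 is carbon, so the species is C-11.

C-11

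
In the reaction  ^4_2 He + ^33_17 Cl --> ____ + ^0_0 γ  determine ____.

Conserve mass number: 4 + 33 = A + 0, so A = 37.
Conserve atomic number: 2 + 17 = Z + 0, so Z = 19.
Z = 19 is potassium, so the species is ^37_19 K.

K-37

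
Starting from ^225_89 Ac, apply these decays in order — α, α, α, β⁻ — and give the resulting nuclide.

Po-213

Start: (A, Z) = (225, 89).
After α: (221, 87).
After α: (217, 85).
After α: (213, 83).
After β⁻: (213, 84).
Z = 84 is polonium.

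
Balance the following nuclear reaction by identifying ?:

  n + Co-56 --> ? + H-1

Conserve mass number: 1 + 56 = A + 1, so A = 56.
Conserve atomic number: 0 + 27 = Z + 1, so Z = 26.
Z = 26 is iron, so the species is Fe-56.

Fe-56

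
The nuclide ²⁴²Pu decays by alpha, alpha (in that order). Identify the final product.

Th-234

Start: (A, Z) = (242, 94).
After α: (238, 92).
After α: (234, 90).
Z = 90 is thorium.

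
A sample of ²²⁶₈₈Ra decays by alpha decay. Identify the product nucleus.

Alpha decay: mass number changes by -4, atomic number by -2.
A: 226 − 4 = 222; Z: 88 − 2 = 86.
Z = 86 is radon, so the daughter is ²²²₈₆Rn.

Rn-222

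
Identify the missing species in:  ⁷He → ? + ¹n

Conserve mass number: 7 = A + 1, so A = 6.
Conserve atomic number: 2 = Z + 0, so Z = 2.
Z = 2 is helium, so the species is ⁶He.

He-6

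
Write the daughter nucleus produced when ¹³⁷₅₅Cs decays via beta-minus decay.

Ba-137

Beta-minus decay: mass number changes by +0, atomic number by +1.
A: 137 = 137; Z: 55 + 1 = 56.
Z = 56 is barium, so the daughter is ¹³⁷₅₆Ba.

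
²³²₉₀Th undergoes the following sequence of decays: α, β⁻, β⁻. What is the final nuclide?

Start: (A, Z) = (232, 90).
After α: (228, 88).
After β⁻: (228, 89).
After β⁻: (228, 90).
Z = 90 is thorium.

Th-228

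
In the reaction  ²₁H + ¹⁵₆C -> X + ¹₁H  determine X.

C-16

Conserve mass number: 2 + 15 = A + 1, so A = 16.
Conserve atomic number: 1 + 6 = Z + 1, so Z = 6.
Z = 6 is carbon, so the species is ¹⁶₆C.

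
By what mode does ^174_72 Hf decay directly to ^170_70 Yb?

ΔA = 170 − 174 = -4; ΔZ = 70 − 72 = -2.
A drops by 4 and Z drops by 2 — the signature of alpha emission.

alpha decay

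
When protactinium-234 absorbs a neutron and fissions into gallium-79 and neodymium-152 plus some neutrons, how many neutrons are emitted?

Conserve mass number: 235 = 79 + 152 + k, so k = 235 − 231 = 4.
Check atomic number: 91 = 31 + 60 + 0 = 91. ✓

4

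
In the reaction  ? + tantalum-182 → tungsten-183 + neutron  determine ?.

deuteron

Conserve mass number: A + 182 = 183 + 1, so A = 2.
Conserve atomic number: Z + 73 = 74 + 0, so Z = 1.
A = 2 and Z = 1 is hydrogen-2 — a deuteron.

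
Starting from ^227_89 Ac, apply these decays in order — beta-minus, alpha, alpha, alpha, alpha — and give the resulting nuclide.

Start: (A, Z) = (227, 89).
After β⁻: (227, 90).
After α: (223, 88).
After α: (219, 86).
After α: (215, 84).
After α: (211, 82).
Z = 82 is lead.

Pb-211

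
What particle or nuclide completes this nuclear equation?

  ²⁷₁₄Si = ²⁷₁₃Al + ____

positron

Conserve mass number: 27 = 27 + A, so A = 0.
Conserve atomic number: 14 = 13 + Z, so Z = 1.
A = 0 and Z = 1 is ⁰₁e — a positron.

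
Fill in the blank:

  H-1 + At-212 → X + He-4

Conserve mass number: 1 + 212 = A + 4, so A = 209.
Conserve atomic number: 1 + 85 = Z + 2, so Z = 84.
Z = 84 is polonium, so the species is Po-209.

Po-209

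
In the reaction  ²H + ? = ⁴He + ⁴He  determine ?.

Conserve mass number: 2 + A = 4 + 4, so A = 6.
Conserve atomic number: 1 + Z = 2 + 2, so Z = 3.
Z = 3 is lithium, so the species is ⁶Li.

Li-6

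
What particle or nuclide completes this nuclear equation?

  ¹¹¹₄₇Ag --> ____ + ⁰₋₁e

Conserve mass number: 111 = A + 0, so A = 111.
Conserve atomic number: 47 = Z − 1, so Z = 48.
Z = 48 is cadmium, so the species is ¹¹¹₄₈Cd.

Cd-111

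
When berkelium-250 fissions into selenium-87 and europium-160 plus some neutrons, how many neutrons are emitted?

Conserve mass number: 250 = 87 + 160 + k, so k = 250 − 247 = 3.
Check atomic number: 97 = 34 + 63 + 0 = 97. ✓

3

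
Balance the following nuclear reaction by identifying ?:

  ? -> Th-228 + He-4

U-232

Conserve mass number: A = 228 + 4, so A = 232.
Conserve atomic number: Z = 90 + 2, so Z = 92.
Z = 92 is uranium, so the species is U-232.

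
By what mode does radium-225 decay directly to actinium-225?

beta-minus decay

ΔA = 225 − 225 = 0; ΔZ = 89 − 88 = +1.
A is unchanged and Z rises by 1 — a neutron has become a proton (β⁻ decay).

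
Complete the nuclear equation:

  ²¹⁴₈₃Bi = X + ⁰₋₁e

Po-214

Conserve mass number: 214 = A + 0, so A = 214.
Conserve atomic number: 83 = Z − 1, so Z = 84.
Z = 84 is polonium, so the species is ²¹⁴₈₄Po.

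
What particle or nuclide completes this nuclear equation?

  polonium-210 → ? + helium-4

Pb-206

Conserve mass number: 210 = A + 4, so A = 206.
Conserve atomic number: 84 = Z + 2, so Z = 82.
Z = 82 is lead, so the species is lead-206.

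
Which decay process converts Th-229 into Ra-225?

ΔA = 225 − 229 = -4; ΔZ = 88 − 90 = -2.
A drops by 4 and Z drops by 2 — the signature of alpha emission.

alpha decay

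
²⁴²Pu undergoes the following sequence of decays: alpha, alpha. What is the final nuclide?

Start: (A, Z) = (242, 94).
After α: (238, 92).
After α: (234, 90).
Z = 90 is thorium.

Th-234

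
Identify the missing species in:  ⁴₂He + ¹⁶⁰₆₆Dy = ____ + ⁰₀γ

Er-164

Conserve mass number: 4 + 160 = A + 0, so A = 164.
Conserve atomic number: 2 + 66 = Z + 0, so Z = 68.
Z = 68 is erbium, so the species is ¹⁶⁴₆₈Er.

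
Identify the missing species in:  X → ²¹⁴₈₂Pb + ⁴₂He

Po-218

Conserve mass number: A = 214 + 4, so A = 218.
Conserve atomic number: Z = 82 + 2, so Z = 84.
Z = 84 is polonium, so the species is ²¹⁸₈₄Po.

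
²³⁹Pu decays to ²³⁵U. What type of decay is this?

alpha decay

ΔA = 235 − 239 = -4; ΔZ = 92 − 94 = -2.
A drops by 4 and Z drops by 2 — the signature of alpha emission.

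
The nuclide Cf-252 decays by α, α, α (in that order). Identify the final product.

Start: (A, Z) = (252, 98).
After α: (248, 96).
After α: (244, 94).
After α: (240, 92).
Z = 92 is uranium.

U-240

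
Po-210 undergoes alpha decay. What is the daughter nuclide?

Pb-206

Alpha decay: mass number changes by -4, atomic number by -2.
A: 210 − 4 = 206; Z: 84 − 2 = 82.
Z = 82 is lead, so the daughter is Pb-206.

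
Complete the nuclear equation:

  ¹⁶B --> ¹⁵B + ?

neutron

Conserve mass number: 16 = 15 + A, so A = 1.
Conserve atomic number: 5 = 5 + Z, so Z = 0.
A = 1 and Z = 0 is ¹n — a neutron.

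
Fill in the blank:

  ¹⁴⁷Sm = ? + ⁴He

Nd-143

Conserve mass number: 147 = A + 4, so A = 143.
Conserve atomic number: 62 = Z + 2, so Z = 60.
Z = 60 is neodymium, so the species is ¹⁴³Nd.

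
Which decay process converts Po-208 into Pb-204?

ΔA = 204 − 208 = -4; ΔZ = 82 − 84 = -2.
A drops by 4 and Z drops by 2 — the signature of alpha emission.

alpha decay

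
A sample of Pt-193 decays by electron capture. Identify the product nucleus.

Ir-193

Electron capture: mass number changes by +0, atomic number by -1.
A: 193 = 193; Z: 78 − 1 = 77.
Z = 77 is iridium, so the daughter is Ir-193.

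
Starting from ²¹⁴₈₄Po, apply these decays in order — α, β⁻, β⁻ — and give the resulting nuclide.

Po-210

Start: (A, Z) = (214, 84).
After α: (210, 82).
After β⁻: (210, 83).
After β⁻: (210, 84).
Z = 84 is polonium.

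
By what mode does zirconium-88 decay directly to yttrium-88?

beta-plus decay or electron capture

ΔA = 88 − 88 = 0; ΔZ = 39 − 40 = -1.
A is unchanged and Z drops by 1 — a proton has become a neutron (β⁺ emission or electron capture).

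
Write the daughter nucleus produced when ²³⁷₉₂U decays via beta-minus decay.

Beta-minus decay: mass number changes by +0, atomic number by +1.
A: 237 = 237; Z: 92 + 1 = 93.
Z = 93 is neptunium, so the daughter is ²³⁷₉₃Np.

Np-237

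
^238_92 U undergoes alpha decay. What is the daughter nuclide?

Th-234

Alpha decay: mass number changes by -4, atomic number by -2.
A: 238 − 4 = 234; Z: 92 − 2 = 90.
Z = 90 is thorium, so the daughter is ^234_90 Th.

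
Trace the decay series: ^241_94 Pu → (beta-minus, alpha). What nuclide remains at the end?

Start: (A, Z) = (241, 94).
After β⁻: (241, 95).
After α: (237, 93).
Z = 93 is neptunium.

Np-237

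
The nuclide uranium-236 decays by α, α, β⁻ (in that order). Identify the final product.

Ac-228

Start: (A, Z) = (236, 92).
After α: (232, 90).
After α: (228, 88).
After β⁻: (228, 89).
Z = 89 is actinium.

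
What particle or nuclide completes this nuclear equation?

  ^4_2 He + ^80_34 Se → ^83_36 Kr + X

neutron

Conserve mass number: 4 + 80 = 83 + A, so A = 1.
Conserve atomic number: 2 + 34 = 36 + Z, so Z = 0.
A = 1 and Z = 0 is ^1_0 n — a neutron.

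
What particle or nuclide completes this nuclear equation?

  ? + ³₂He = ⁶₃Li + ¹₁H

Conserve mass number: A + 3 = 6 + 1, so A = 4.
Conserve atomic number: Z + 2 = 3 + 1, so Z = 2.
A = 4 and Z = 2 is ⁴₂He — an alpha particle.

alpha particle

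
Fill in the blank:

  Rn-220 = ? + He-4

Conserve mass number: 220 = A + 4, so A = 216.
Conserve atomic number: 86 = Z + 2, so Z = 84.
Z = 84 is polonium, so the species is Po-216.

Po-216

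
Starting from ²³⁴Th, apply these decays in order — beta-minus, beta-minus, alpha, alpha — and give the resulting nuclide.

Ra-226

Start: (A, Z) = (234, 90).
After β⁻: (234, 91).
After β⁻: (234, 92).
After α: (230, 90).
After α: (226, 88).
Z = 88 is radium.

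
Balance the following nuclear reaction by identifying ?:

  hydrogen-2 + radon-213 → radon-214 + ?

proton

Conserve mass number: 2 + 213 = 214 + A, so A = 1.
Conserve atomic number: 1 + 86 = 86 + Z, so Z = 1.
A = 1 and Z = 1 is hydrogen-1 — a proton.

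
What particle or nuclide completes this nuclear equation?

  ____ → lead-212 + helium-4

Conserve mass number: A = 212 + 4, so A = 216.
Conserve atomic number: Z = 82 + 2, so Z = 84.
Z = 84 is polonium, so the species is polonium-216.

Po-216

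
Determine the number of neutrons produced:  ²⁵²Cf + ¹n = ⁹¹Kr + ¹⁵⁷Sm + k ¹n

Conserve mass number: 253 = 91 + 157 + k, so k = 253 − 248 = 5.
Check atomic number: 98 = 36 + 62 + 0 = 98. ✓

5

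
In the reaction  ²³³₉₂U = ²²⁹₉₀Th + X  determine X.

alpha particle

Conserve mass number: 233 = 229 + A, so A = 4.
Conserve atomic number: 92 = 90 + Z, so Z = 2.
A = 4 and Z = 2 is ⁴₂He — an alpha particle.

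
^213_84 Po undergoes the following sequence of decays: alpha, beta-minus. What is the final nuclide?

Start: (A, Z) = (213, 84).
After α: (209, 82).
After β⁻: (209, 83).
Z = 83 is bismuth.

Bi-209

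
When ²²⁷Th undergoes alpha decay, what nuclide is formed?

Alpha decay: mass number changes by -4, atomic number by -2.
A: 227 − 4 = 223; Z: 90 − 2 = 88.
Z = 88 is radium, so the daughter is ²²³Ra.

Ra-223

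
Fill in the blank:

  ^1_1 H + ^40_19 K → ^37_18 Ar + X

alpha particle

Conserve mass number: 1 + 40 = 37 + A, so A = 4.
Conserve atomic number: 1 + 19 = 18 + Z, so Z = 2.
A = 4 and Z = 2 is ^4_2 He — an alpha particle.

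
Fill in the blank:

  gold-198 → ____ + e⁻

Hg-198

Conserve mass number: 198 = A + 0, so A = 198.
Conserve atomic number: 79 = Z − 1, so Z = 80.
Z = 80 is mercury, so the species is mercury-198.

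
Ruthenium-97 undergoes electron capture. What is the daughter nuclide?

Tc-97

Electron capture: mass number changes by +0, atomic number by -1.
A: 97 = 97; Z: 44 − 1 = 43.
Z = 43 is technetium, so the daughter is technetium-97.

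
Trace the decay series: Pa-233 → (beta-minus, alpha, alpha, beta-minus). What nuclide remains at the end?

Ac-225

Start: (A, Z) = (233, 91).
After β⁻: (233, 92).
After α: (229, 90).
After α: (225, 88).
After β⁻: (225, 89).
Z = 89 is actinium.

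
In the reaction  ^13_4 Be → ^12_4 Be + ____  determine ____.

Conserve mass number: 13 = 12 + A, so A = 1.
Conserve atomic number: 4 = 4 + Z, so Z = 0.
A = 1 and Z = 0 is ^1_0 n — a neutron.

neutron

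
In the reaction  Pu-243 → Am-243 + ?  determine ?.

Conserve mass number: 243 = 243 + A, so A = 0.
Conserve atomic number: 94 = 95 + Z, so Z = -1.
A = 0 and Z = -1 is e⁻ — a beta-minus particle.

beta-minus particle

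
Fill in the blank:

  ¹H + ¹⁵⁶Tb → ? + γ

Dy-157

Conserve mass number: 1 + 156 = A + 0, so A = 157.
Conserve atomic number: 1 + 65 = Z + 0, so Z = 66.
Z = 66 is dysprosium, so the species is ¹⁵⁷Dy.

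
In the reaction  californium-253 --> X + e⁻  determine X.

Es-253

Conserve mass number: 253 = A + 0, so A = 253.
Conserve atomic number: 98 = Z − 1, so Z = 99.
Z = 99 is einsteinium, so the species is einsteinium-253.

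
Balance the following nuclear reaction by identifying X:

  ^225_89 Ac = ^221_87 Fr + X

Conserve mass number: 225 = 221 + A, so A = 4.
Conserve atomic number: 89 = 87 + Z, so Z = 2.
A = 4 and Z = 2 is ^4_2 He — an alpha particle.

alpha particle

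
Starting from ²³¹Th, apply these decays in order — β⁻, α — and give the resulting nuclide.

Ac-227

Start: (A, Z) = (231, 90).
After β⁻: (231, 91).
After α: (227, 89).
Z = 89 is actinium.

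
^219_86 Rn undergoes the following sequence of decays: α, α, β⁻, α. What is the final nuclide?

Tl-207

Start: (A, Z) = (219, 86).
After α: (215, 84).
After α: (211, 82).
After β⁻: (211, 83).
After α: (207, 81).
Z = 81 is thallium.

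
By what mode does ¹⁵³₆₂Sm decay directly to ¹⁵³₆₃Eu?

ΔA = 153 − 153 = 0; ΔZ = 63 − 62 = +1.
A is unchanged and Z rises by 1 — a neutron has become a proton (β⁻ decay).

beta-minus decay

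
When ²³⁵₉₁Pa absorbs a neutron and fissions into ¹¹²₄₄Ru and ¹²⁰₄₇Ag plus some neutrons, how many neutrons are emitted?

Conserve mass number: 236 = 112 + 120 + k, so k = 236 − 232 = 4.
Check atomic number: 91 = 44 + 47 + 0 = 91. ✓

4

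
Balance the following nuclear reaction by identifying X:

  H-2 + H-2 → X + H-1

Conserve mass number: 2 + 2 = A + 1, so A = 3.
Conserve atomic number: 1 + 1 = Z + 1, so Z = 1.
A = 3 and Z = 1 is H-3 — a triton.

H-3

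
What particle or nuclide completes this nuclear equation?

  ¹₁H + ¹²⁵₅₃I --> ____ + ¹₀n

Xe-125

Conserve mass number: 1 + 125 = A + 1, so A = 125.
Conserve atomic number: 1 + 53 = Z + 0, so Z = 54.
Z = 54 is xenon, so the species is ¹²⁵₅₄Xe.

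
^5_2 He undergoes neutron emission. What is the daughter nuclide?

Neutron emission: mass number changes by -1, atomic number by +0.
A: 5 − 1 = 4; Z: 2 = 2.
Z = 2 is helium, so the daughter is ^4_2 He.

He-4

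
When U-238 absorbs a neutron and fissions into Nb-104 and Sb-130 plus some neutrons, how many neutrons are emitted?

Conserve mass number: 239 = 104 + 130 + k, so k = 239 − 234 = 5.
Check atomic number: 92 = 41 + 51 + 0 = 92. ✓

5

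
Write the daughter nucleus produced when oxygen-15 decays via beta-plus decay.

N-15

Beta-plus decay: mass number changes by +0, atomic number by -1.
A: 15 = 15; Z: 8 − 1 = 7.
Z = 7 is nitrogen, so the daughter is nitrogen-15.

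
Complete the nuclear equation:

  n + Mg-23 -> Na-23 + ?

proton

Conserve mass number: 1 + 23 = 23 + A, so A = 1.
Conserve atomic number: 0 + 12 = 11 + Z, so Z = 1.
A = 1 and Z = 1 is H-1 — a proton.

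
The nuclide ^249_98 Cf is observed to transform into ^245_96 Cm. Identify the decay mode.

ΔA = 245 − 249 = -4; ΔZ = 96 − 98 = -2.
A drops by 4 and Z drops by 2 — the signature of alpha emission.

alpha decay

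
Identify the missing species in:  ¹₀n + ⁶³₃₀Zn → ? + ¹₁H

Cu-63

Conserve mass number: 1 + 63 = A + 1, so A = 63.
Conserve atomic number: 0 + 30 = Z + 1, so Z = 29.
Z = 29 is copper, so the species is ⁶³₂₉Cu.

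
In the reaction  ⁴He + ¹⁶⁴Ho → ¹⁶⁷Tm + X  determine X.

neutron

Conserve mass number: 4 + 164 = 167 + A, so A = 1.
Conserve atomic number: 2 + 67 = 69 + Z, so Z = 0.
A = 1 and Z = 0 is ¹n — a neutron.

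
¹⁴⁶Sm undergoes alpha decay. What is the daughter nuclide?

Nd-142

Alpha decay: mass number changes by -4, atomic number by -2.
A: 146 − 4 = 142; Z: 62 − 2 = 60.
Z = 60 is neodymium, so the daughter is ¹⁴²Nd.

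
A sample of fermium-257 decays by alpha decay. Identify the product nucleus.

Alpha decay: mass number changes by -4, atomic number by -2.
A: 257 − 4 = 253; Z: 100 − 2 = 98.
Z = 98 is californium, so the daughter is californium-253.

Cf-253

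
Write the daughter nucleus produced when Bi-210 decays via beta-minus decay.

Po-210

Beta-minus decay: mass number changes by +0, atomic number by +1.
A: 210 = 210; Z: 83 + 1 = 84.
Z = 84 is polonium, so the daughter is Po-210.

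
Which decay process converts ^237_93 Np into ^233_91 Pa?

ΔA = 233 − 237 = -4; ΔZ = 91 − 93 = -2.
A drops by 4 and Z drops by 2 — the signature of alpha emission.

alpha decay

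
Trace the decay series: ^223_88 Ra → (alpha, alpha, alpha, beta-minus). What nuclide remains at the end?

Start: (A, Z) = (223, 88).
After α: (219, 86).
After α: (215, 84).
After α: (211, 82).
After β⁻: (211, 83).
Z = 83 is bismuth.

Bi-211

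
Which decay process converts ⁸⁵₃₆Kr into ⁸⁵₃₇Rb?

beta-minus decay

ΔA = 85 − 85 = 0; ΔZ = 37 − 36 = +1.
A is unchanged and Z rises by 1 — a neutron has become a proton (β⁻ decay).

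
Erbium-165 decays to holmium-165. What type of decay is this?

beta-plus decay or electron capture

ΔA = 165 − 165 = 0; ΔZ = 67 − 68 = -1.
A is unchanged and Z drops by 1 — a proton has become a neutron (β⁺ emission or electron capture).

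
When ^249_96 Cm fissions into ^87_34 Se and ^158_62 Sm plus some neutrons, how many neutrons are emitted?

Conserve mass number: 249 = 87 + 158 + k, so k = 249 − 245 = 4.
Check atomic number: 96 = 34 + 62 + 0 = 96. ✓

4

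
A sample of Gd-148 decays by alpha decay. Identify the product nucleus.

Alpha decay: mass number changes by -4, atomic number by -2.
A: 148 − 4 = 144; Z: 64 − 2 = 62.
Z = 62 is samarium, so the daughter is Sm-144.

Sm-144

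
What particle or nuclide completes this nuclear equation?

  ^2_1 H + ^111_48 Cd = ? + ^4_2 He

Ag-109

Conserve mass number: 2 + 111 = A + 4, so A = 109.
Conserve atomic number: 1 + 48 = Z + 2, so Z = 47.
Z = 47 is silver, so the species is ^109_47 Ag.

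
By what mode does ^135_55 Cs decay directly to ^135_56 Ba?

ΔA = 135 − 135 = 0; ΔZ = 56 − 55 = +1.
A is unchanged and Z rises by 1 — a neutron has become a proton (β⁻ decay).

beta-minus decay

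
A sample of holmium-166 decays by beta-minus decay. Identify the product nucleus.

Er-166

Beta-minus decay: mass number changes by +0, atomic number by +1.
A: 166 = 166; Z: 67 + 1 = 68.
Z = 68 is erbium, so the daughter is erbium-166.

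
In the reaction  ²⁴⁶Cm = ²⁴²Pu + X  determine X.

Conserve mass number: 246 = 242 + A, so A = 4.
Conserve atomic number: 96 = 94 + Z, so Z = 2.
A = 4 and Z = 2 is ⁴He — an alpha particle.

alpha particle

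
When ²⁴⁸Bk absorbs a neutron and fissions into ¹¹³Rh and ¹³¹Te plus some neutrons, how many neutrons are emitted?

5

Conserve mass number: 249 = 113 + 131 + k, so k = 249 − 244 = 5.
Check atomic number: 97 = 45 + 52 + 0 = 97. ✓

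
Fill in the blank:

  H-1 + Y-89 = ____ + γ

Conserve mass number: 1 + 89 = A + 0, so A = 90.
Conserve atomic number: 1 + 39 = Z + 0, so Z = 40.
Z = 40 is zirconium, so the species is Zr-90.

Zr-90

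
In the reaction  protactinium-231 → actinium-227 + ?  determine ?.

alpha particle

Conserve mass number: 231 = 227 + A, so A = 4.
Conserve atomic number: 91 = 89 + Z, so Z = 2.
A = 4 and Z = 2 is helium-4 — an alpha particle.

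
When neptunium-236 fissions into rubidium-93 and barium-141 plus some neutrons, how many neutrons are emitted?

Conserve mass number: 236 = 93 + 141 + k, so k = 236 − 234 = 2.
Check atomic number: 93 = 37 + 56 + 0 = 93. ✓

2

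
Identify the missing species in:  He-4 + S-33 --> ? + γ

Ar-37

Conserve mass number: 4 + 33 = A + 0, so A = 37.
Conserve atomic number: 2 + 16 = Z + 0, so Z = 18.
Z = 18 is argon, so the species is Ar-37.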